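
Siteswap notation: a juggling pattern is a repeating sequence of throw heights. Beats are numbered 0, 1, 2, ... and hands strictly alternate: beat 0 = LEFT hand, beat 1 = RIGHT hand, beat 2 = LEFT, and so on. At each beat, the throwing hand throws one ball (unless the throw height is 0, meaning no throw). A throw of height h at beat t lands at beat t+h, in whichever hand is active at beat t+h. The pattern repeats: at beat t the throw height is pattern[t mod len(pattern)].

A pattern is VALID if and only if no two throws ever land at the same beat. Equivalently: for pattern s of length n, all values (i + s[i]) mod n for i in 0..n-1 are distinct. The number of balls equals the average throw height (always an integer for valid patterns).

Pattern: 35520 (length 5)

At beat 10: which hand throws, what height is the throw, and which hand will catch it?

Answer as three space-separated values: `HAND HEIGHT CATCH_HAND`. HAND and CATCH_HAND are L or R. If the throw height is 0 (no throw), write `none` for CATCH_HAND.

Answer: L 3 R

Derivation:
Beat 10: 10 mod 2 = 0, so hand = L
Throw height = pattern[10 mod 5] = pattern[0] = 3
Lands at beat 10+3=13, 13 mod 2 = 1, so catch hand = R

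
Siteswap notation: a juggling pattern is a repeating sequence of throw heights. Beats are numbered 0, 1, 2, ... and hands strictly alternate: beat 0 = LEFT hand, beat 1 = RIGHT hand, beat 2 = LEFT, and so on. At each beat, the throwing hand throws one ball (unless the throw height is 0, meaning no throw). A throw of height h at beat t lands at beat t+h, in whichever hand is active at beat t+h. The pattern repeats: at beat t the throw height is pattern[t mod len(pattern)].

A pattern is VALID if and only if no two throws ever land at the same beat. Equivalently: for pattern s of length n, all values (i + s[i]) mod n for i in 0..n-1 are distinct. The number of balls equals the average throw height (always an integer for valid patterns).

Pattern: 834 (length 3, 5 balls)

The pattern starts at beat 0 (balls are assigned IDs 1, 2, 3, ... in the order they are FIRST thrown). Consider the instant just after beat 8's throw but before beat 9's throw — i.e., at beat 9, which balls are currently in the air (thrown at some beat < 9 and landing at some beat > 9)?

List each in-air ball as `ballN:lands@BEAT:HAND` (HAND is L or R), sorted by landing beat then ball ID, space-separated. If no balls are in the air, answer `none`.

Answer: ball2:lands@10:L ball4:lands@11:R ball1:lands@12:L ball3:lands@14:L

Derivation:
Beat 0 (L): throw ball1 h=8 -> lands@8:L; in-air after throw: [b1@8:L]
Beat 1 (R): throw ball2 h=3 -> lands@4:L; in-air after throw: [b2@4:L b1@8:L]
Beat 2 (L): throw ball3 h=4 -> lands@6:L; in-air after throw: [b2@4:L b3@6:L b1@8:L]
Beat 3 (R): throw ball4 h=8 -> lands@11:R; in-air after throw: [b2@4:L b3@6:L b1@8:L b4@11:R]
Beat 4 (L): throw ball2 h=3 -> lands@7:R; in-air after throw: [b3@6:L b2@7:R b1@8:L b4@11:R]
Beat 5 (R): throw ball5 h=4 -> lands@9:R; in-air after throw: [b3@6:L b2@7:R b1@8:L b5@9:R b4@11:R]
Beat 6 (L): throw ball3 h=8 -> lands@14:L; in-air after throw: [b2@7:R b1@8:L b5@9:R b4@11:R b3@14:L]
Beat 7 (R): throw ball2 h=3 -> lands@10:L; in-air after throw: [b1@8:L b5@9:R b2@10:L b4@11:R b3@14:L]
Beat 8 (L): throw ball1 h=4 -> lands@12:L; in-air after throw: [b5@9:R b2@10:L b4@11:R b1@12:L b3@14:L]
Beat 9 (R): throw ball5 h=8 -> lands@17:R; in-air after throw: [b2@10:L b4@11:R b1@12:L b3@14:L b5@17:R]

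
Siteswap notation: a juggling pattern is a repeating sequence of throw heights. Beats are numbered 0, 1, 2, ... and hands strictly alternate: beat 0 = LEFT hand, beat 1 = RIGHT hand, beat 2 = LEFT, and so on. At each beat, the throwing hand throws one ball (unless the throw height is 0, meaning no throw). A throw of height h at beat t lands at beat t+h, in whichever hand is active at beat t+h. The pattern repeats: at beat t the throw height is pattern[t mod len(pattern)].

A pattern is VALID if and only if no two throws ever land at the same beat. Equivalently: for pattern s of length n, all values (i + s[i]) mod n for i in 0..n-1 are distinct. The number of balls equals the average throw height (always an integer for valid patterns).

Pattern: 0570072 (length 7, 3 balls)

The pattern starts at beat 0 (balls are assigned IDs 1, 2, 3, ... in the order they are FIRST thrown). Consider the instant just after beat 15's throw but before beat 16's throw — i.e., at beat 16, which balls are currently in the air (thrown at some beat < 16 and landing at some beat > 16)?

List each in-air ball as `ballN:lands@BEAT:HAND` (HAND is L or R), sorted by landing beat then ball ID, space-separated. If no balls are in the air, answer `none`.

Beat 1 (R): throw ball1 h=5 -> lands@6:L; in-air after throw: [b1@6:L]
Beat 2 (L): throw ball2 h=7 -> lands@9:R; in-air after throw: [b1@6:L b2@9:R]
Beat 5 (R): throw ball3 h=7 -> lands@12:L; in-air after throw: [b1@6:L b2@9:R b3@12:L]
Beat 6 (L): throw ball1 h=2 -> lands@8:L; in-air after throw: [b1@8:L b2@9:R b3@12:L]
Beat 8 (L): throw ball1 h=5 -> lands@13:R; in-air after throw: [b2@9:R b3@12:L b1@13:R]
Beat 9 (R): throw ball2 h=7 -> lands@16:L; in-air after throw: [b3@12:L b1@13:R b2@16:L]
Beat 12 (L): throw ball3 h=7 -> lands@19:R; in-air after throw: [b1@13:R b2@16:L b3@19:R]
Beat 13 (R): throw ball1 h=2 -> lands@15:R; in-air after throw: [b1@15:R b2@16:L b3@19:R]
Beat 15 (R): throw ball1 h=5 -> lands@20:L; in-air after throw: [b2@16:L b3@19:R b1@20:L]
Beat 16 (L): throw ball2 h=7 -> lands@23:R; in-air after throw: [b3@19:R b1@20:L b2@23:R]

Answer: ball3:lands@19:R ball1:lands@20:L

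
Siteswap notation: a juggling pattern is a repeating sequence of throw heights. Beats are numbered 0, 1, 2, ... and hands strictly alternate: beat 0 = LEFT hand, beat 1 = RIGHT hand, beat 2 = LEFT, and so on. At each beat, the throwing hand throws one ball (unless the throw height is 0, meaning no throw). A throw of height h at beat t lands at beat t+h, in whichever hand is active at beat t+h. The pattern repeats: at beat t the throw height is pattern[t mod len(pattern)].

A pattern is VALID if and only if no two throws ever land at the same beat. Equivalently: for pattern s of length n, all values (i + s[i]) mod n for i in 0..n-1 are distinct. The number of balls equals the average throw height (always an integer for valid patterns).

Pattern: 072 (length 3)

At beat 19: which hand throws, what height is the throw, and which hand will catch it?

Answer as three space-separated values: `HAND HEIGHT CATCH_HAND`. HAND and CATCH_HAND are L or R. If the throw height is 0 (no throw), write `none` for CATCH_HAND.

Beat 19: 19 mod 2 = 1, so hand = R
Throw height = pattern[19 mod 3] = pattern[1] = 7
Lands at beat 19+7=26, 26 mod 2 = 0, so catch hand = L

Answer: R 7 L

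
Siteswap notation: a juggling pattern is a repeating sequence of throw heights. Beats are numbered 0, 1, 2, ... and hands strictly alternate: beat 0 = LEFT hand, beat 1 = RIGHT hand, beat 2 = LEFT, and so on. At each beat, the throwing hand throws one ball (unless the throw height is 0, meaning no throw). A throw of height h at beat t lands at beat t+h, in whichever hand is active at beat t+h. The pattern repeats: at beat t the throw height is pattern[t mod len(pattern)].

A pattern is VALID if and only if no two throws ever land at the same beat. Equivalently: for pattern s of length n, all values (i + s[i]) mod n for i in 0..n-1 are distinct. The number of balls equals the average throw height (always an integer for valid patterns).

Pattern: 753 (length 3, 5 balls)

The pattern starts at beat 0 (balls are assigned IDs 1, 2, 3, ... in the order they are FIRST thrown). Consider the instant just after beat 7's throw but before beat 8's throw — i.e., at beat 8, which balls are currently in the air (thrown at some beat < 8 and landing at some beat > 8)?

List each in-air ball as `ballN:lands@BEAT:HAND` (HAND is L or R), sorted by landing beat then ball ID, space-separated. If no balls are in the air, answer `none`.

Answer: ball5:lands@9:R ball4:lands@10:L ball1:lands@12:L ball2:lands@13:R

Derivation:
Beat 0 (L): throw ball1 h=7 -> lands@7:R; in-air after throw: [b1@7:R]
Beat 1 (R): throw ball2 h=5 -> lands@6:L; in-air after throw: [b2@6:L b1@7:R]
Beat 2 (L): throw ball3 h=3 -> lands@5:R; in-air after throw: [b3@5:R b2@6:L b1@7:R]
Beat 3 (R): throw ball4 h=7 -> lands@10:L; in-air after throw: [b3@5:R b2@6:L b1@7:R b4@10:L]
Beat 4 (L): throw ball5 h=5 -> lands@9:R; in-air after throw: [b3@5:R b2@6:L b1@7:R b5@9:R b4@10:L]
Beat 5 (R): throw ball3 h=3 -> lands@8:L; in-air after throw: [b2@6:L b1@7:R b3@8:L b5@9:R b4@10:L]
Beat 6 (L): throw ball2 h=7 -> lands@13:R; in-air after throw: [b1@7:R b3@8:L b5@9:R b4@10:L b2@13:R]
Beat 7 (R): throw ball1 h=5 -> lands@12:L; in-air after throw: [b3@8:L b5@9:R b4@10:L b1@12:L b2@13:R]
Beat 8 (L): throw ball3 h=3 -> lands@11:R; in-air after throw: [b5@9:R b4@10:L b3@11:R b1@12:L b2@13:R]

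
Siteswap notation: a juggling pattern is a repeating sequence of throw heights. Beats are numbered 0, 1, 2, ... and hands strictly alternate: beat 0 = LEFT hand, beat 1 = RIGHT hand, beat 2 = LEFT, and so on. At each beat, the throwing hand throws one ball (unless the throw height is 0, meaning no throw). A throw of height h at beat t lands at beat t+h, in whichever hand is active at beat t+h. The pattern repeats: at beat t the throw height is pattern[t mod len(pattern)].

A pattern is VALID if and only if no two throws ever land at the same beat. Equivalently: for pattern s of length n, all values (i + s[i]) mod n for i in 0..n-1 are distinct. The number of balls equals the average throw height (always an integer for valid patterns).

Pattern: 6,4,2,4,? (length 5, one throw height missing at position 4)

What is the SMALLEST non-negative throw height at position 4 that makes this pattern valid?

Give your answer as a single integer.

i=0: (0 + 6) mod 5 = 1
i=1: (1 + 4) mod 5 = 0
i=2: (2 + 2) mod 5 = 4
i=3: (3 + 4) mod 5 = 2
i=4: s[i]=? (unknown)
Known residues: [0, 1, 2, 4]; need a permutation of 0..4, so missing residue r = 3
Need (4 + s) mod 5 = 3; smallest s = (3 - 4) mod 5 = 4

Answer: 4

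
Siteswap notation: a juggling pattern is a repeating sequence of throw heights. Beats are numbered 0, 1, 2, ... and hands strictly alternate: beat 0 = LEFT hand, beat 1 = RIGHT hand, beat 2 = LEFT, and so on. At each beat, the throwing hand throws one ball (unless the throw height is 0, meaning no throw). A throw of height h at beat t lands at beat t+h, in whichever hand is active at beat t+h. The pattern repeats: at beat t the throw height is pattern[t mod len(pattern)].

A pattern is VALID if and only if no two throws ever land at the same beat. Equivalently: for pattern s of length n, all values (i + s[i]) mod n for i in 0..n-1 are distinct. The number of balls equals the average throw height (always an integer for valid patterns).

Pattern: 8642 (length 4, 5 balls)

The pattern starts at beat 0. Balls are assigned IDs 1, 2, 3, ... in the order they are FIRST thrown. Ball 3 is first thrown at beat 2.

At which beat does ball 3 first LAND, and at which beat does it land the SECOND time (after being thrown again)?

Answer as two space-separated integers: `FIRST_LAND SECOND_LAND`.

Answer: 6 10

Derivation:
Beat 0 (L): throw ball1 h=8 -> lands@8:L; in-air after throw: [b1@8:L]
Beat 1 (R): throw ball2 h=6 -> lands@7:R; in-air after throw: [b2@7:R b1@8:L]
Beat 2 (L): throw ball3 h=4 -> lands@6:L; in-air after throw: [b3@6:L b2@7:R b1@8:L]
Beat 3 (R): throw ball4 h=2 -> lands@5:R; in-air after throw: [b4@5:R b3@6:L b2@7:R b1@8:L]
Beat 4 (L): throw ball5 h=8 -> lands@12:L; in-air after throw: [b4@5:R b3@6:L b2@7:R b1@8:L b5@12:L]
Beat 5 (R): throw ball4 h=6 -> lands@11:R; in-air after throw: [b3@6:L b2@7:R b1@8:L b4@11:R b5@12:L]
Beat 6 (L): throw ball3 h=4 -> lands@10:L; in-air after throw: [b2@7:R b1@8:L b3@10:L b4@11:R b5@12:L]
Beat 7 (R): throw ball2 h=2 -> lands@9:R; in-air after throw: [b1@8:L b2@9:R b3@10:L b4@11:R b5@12:L]
Beat 8 (L): throw ball1 h=8 -> lands@16:L; in-air after throw: [b2@9:R b3@10:L b4@11:R b5@12:L b1@16:L]
Beat 9 (R): throw ball2 h=6 -> lands@15:R; in-air after throw: [b3@10:L b4@11:R b5@12:L b2@15:R b1@16:L]
Beat 10 (L): throw ball3 h=4 -> lands@14:L; in-air after throw: [b4@11:R b5@12:L b3@14:L b2@15:R b1@16:L]
Ball 3: thrown@2 h=4 -> first land @6; rethrown@6 h=4 -> second land @10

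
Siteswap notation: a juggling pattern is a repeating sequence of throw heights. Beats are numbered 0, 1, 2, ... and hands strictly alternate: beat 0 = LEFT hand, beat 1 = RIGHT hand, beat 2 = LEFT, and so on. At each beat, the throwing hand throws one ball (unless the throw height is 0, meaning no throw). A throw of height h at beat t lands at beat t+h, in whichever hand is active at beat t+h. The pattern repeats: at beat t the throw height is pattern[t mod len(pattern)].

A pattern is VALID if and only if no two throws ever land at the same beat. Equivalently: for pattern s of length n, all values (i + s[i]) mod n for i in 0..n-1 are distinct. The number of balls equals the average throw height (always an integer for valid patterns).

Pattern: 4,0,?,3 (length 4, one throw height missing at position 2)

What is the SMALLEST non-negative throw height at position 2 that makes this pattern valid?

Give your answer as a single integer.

Answer: 1

Derivation:
i=0: (0 + 4) mod 4 = 0
i=1: (1 + 0) mod 4 = 1
i=2: s[i]=? (unknown)
i=3: (3 + 3) mod 4 = 2
Known residues: [0, 1, 2]; need a permutation of 0..3, so missing residue r = 3
Need (2 + s) mod 4 = 3; smallest s = (3 - 2) mod 4 = 1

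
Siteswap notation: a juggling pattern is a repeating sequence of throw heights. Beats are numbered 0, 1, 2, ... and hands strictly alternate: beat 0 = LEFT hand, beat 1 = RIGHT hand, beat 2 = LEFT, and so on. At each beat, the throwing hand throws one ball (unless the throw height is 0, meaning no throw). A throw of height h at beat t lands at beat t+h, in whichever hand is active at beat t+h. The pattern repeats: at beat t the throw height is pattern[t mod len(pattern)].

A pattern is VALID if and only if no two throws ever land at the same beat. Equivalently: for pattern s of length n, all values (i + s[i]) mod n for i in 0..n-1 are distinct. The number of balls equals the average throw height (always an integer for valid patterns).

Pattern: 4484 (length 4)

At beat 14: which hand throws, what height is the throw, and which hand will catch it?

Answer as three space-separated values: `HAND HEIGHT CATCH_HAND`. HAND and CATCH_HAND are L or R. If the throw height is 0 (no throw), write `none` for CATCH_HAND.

Beat 14: 14 mod 2 = 0, so hand = L
Throw height = pattern[14 mod 4] = pattern[2] = 8
Lands at beat 14+8=22, 22 mod 2 = 0, so catch hand = L

Answer: L 8 L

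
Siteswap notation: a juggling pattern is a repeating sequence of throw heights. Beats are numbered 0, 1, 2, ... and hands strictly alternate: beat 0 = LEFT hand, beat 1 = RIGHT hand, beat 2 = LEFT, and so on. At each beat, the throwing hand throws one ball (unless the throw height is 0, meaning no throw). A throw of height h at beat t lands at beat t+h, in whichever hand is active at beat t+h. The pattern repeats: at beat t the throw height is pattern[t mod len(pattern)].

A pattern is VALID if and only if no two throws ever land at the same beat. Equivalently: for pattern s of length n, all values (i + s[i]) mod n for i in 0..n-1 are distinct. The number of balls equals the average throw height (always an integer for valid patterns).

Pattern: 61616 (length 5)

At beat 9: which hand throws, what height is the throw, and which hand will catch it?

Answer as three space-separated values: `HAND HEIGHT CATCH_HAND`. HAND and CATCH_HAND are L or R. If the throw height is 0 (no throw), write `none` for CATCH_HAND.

Answer: R 6 R

Derivation:
Beat 9: 9 mod 2 = 1, so hand = R
Throw height = pattern[9 mod 5] = pattern[4] = 6
Lands at beat 9+6=15, 15 mod 2 = 1, so catch hand = R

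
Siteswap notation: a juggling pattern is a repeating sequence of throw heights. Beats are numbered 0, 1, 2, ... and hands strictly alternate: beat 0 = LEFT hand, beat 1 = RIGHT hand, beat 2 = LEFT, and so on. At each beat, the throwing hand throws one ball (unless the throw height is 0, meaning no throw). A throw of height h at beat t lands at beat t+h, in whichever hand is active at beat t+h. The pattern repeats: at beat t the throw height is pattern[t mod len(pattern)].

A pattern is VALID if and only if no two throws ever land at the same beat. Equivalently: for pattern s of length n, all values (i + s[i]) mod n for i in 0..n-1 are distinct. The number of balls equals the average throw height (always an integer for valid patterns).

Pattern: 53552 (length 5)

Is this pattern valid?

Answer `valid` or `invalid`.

Answer: valid

Derivation:
i=0: (i + s[i]) mod n = (0 + 5) mod 5 = 0
i=1: (i + s[i]) mod n = (1 + 3) mod 5 = 4
i=2: (i + s[i]) mod n = (2 + 5) mod 5 = 2
i=3: (i + s[i]) mod n = (3 + 5) mod 5 = 3
i=4: (i + s[i]) mod n = (4 + 2) mod 5 = 1
Residues: [0, 4, 2, 3, 1], distinct: True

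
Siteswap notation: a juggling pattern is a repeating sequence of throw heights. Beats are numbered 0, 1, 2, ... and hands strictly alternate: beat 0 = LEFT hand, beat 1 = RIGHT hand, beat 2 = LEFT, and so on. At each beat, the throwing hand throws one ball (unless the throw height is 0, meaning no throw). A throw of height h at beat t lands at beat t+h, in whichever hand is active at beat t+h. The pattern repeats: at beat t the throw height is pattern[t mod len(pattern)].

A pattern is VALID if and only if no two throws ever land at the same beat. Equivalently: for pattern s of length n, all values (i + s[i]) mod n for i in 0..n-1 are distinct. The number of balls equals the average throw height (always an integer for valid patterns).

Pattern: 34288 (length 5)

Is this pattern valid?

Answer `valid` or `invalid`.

Answer: valid

Derivation:
i=0: (i + s[i]) mod n = (0 + 3) mod 5 = 3
i=1: (i + s[i]) mod n = (1 + 4) mod 5 = 0
i=2: (i + s[i]) mod n = (2 + 2) mod 5 = 4
i=3: (i + s[i]) mod n = (3 + 8) mod 5 = 1
i=4: (i + s[i]) mod n = (4 + 8) mod 5 = 2
Residues: [3, 0, 4, 1, 2], distinct: True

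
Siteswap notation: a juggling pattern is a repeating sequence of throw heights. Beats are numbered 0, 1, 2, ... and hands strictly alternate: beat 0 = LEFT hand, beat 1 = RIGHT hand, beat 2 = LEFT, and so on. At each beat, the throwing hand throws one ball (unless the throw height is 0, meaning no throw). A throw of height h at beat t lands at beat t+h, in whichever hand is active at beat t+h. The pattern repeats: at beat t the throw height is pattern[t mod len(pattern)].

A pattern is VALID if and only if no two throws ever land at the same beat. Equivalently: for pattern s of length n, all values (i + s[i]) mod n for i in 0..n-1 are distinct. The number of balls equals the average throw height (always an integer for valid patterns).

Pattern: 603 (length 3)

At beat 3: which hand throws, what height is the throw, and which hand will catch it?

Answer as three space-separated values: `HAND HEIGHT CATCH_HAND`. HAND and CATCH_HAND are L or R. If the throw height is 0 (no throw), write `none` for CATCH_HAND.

Beat 3: 3 mod 2 = 1, so hand = R
Throw height = pattern[3 mod 3] = pattern[0] = 6
Lands at beat 3+6=9, 9 mod 2 = 1, so catch hand = R

Answer: R 6 R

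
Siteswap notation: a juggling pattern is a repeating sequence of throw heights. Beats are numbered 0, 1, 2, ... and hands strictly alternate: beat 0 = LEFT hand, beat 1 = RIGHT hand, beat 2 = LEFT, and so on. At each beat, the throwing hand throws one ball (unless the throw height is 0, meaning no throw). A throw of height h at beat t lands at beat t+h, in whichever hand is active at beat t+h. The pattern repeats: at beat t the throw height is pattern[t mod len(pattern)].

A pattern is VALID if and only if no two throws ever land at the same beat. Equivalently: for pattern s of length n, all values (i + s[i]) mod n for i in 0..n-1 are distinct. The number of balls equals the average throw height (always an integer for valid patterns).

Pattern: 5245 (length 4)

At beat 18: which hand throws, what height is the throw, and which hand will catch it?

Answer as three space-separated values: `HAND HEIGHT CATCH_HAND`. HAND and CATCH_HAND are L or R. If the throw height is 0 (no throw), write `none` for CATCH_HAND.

Beat 18: 18 mod 2 = 0, so hand = L
Throw height = pattern[18 mod 4] = pattern[2] = 4
Lands at beat 18+4=22, 22 mod 2 = 0, so catch hand = L

Answer: L 4 L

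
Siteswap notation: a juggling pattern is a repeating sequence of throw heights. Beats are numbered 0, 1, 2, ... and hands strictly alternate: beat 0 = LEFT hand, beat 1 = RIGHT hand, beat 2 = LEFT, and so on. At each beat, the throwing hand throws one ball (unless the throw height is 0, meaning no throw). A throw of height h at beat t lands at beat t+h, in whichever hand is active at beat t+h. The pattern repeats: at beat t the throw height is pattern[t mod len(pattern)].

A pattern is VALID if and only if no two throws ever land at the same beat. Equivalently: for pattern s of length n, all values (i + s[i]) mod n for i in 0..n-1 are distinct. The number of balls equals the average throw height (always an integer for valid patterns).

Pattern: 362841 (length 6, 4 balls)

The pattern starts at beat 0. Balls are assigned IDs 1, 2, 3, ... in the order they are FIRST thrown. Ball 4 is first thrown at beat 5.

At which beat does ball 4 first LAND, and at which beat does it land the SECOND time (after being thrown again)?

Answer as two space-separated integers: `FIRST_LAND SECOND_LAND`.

Answer: 6 9

Derivation:
Beat 0 (L): throw ball1 h=3 -> lands@3:R; in-air after throw: [b1@3:R]
Beat 1 (R): throw ball2 h=6 -> lands@7:R; in-air after throw: [b1@3:R b2@7:R]
Beat 2 (L): throw ball3 h=2 -> lands@4:L; in-air after throw: [b1@3:R b3@4:L b2@7:R]
Beat 3 (R): throw ball1 h=8 -> lands@11:R; in-air after throw: [b3@4:L b2@7:R b1@11:R]
Beat 4 (L): throw ball3 h=4 -> lands@8:L; in-air after throw: [b2@7:R b3@8:L b1@11:R]
Beat 5 (R): throw ball4 h=1 -> lands@6:L; in-air after throw: [b4@6:L b2@7:R b3@8:L b1@11:R]
Beat 6 (L): throw ball4 h=3 -> lands@9:R; in-air after throw: [b2@7:R b3@8:L b4@9:R b1@11:R]
Beat 7 (R): throw ball2 h=6 -> lands@13:R; in-air after throw: [b3@8:L b4@9:R b1@11:R b2@13:R]
Beat 8 (L): throw ball3 h=2 -> lands@10:L; in-air after throw: [b4@9:R b3@10:L b1@11:R b2@13:R]
Beat 9 (R): throw ball4 h=8 -> lands@17:R; in-air after throw: [b3@10:L b1@11:R b2@13:R b4@17:R]
Ball 4: thrown@5 h=1 -> first land @6; rethrown@6 h=3 -> second land @9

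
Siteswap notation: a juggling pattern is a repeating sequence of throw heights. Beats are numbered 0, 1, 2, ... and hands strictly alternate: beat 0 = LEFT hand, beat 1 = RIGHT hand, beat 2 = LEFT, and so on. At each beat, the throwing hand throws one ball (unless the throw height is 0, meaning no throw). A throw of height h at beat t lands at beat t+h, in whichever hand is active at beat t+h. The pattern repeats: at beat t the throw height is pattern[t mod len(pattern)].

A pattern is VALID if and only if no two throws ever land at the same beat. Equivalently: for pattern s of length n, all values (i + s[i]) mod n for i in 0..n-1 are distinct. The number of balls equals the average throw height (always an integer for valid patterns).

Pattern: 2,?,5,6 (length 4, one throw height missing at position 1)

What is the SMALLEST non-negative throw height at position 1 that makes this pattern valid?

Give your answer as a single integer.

Answer: 3

Derivation:
i=0: (0 + 2) mod 4 = 2
i=1: s[i]=? (unknown)
i=2: (2 + 5) mod 4 = 3
i=3: (3 + 6) mod 4 = 1
Known residues: [1, 2, 3]; need a permutation of 0..3, so missing residue r = 0
Need (1 + s) mod 4 = 0; smallest s = (0 - 1) mod 4 = 3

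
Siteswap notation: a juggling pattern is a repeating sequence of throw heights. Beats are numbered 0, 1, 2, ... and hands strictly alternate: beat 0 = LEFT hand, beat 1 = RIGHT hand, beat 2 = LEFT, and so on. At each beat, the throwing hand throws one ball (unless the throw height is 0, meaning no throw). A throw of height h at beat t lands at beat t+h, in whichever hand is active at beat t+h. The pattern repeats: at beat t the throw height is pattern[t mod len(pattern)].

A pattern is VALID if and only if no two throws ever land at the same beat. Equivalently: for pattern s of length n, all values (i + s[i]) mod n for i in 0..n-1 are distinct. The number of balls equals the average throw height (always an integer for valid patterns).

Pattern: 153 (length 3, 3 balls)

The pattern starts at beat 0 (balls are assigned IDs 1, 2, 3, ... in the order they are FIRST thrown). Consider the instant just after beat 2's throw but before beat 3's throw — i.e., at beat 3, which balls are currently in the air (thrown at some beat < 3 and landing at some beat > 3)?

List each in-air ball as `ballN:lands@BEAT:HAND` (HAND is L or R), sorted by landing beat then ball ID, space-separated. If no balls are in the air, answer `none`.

Beat 0 (L): throw ball1 h=1 -> lands@1:R; in-air after throw: [b1@1:R]
Beat 1 (R): throw ball1 h=5 -> lands@6:L; in-air after throw: [b1@6:L]
Beat 2 (L): throw ball2 h=3 -> lands@5:R; in-air after throw: [b2@5:R b1@6:L]
Beat 3 (R): throw ball3 h=1 -> lands@4:L; in-air after throw: [b3@4:L b2@5:R b1@6:L]

Answer: ball2:lands@5:R ball1:lands@6:L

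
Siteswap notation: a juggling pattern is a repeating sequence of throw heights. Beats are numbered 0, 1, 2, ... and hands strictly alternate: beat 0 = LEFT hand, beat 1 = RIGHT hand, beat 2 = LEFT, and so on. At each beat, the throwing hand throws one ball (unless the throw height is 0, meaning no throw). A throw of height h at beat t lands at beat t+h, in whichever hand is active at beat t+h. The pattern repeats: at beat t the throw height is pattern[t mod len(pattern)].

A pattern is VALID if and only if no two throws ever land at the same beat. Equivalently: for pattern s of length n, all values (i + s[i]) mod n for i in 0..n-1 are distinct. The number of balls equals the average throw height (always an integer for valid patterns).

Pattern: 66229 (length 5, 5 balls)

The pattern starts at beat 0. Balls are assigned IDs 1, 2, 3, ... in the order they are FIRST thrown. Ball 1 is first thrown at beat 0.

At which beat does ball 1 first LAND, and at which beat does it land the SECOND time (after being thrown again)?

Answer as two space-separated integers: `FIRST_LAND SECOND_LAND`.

Beat 0 (L): throw ball1 h=6 -> lands@6:L; in-air after throw: [b1@6:L]
Beat 1 (R): throw ball2 h=6 -> lands@7:R; in-air after throw: [b1@6:L b2@7:R]
Beat 2 (L): throw ball3 h=2 -> lands@4:L; in-air after throw: [b3@4:L b1@6:L b2@7:R]
Beat 3 (R): throw ball4 h=2 -> lands@5:R; in-air after throw: [b3@4:L b4@5:R b1@6:L b2@7:R]
Beat 4 (L): throw ball3 h=9 -> lands@13:R; in-air after throw: [b4@5:R b1@6:L b2@7:R b3@13:R]
Beat 5 (R): throw ball4 h=6 -> lands@11:R; in-air after throw: [b1@6:L b2@7:R b4@11:R b3@13:R]
Beat 6 (L): throw ball1 h=6 -> lands@12:L; in-air after throw: [b2@7:R b4@11:R b1@12:L b3@13:R]
Beat 7 (R): throw ball2 h=2 -> lands@9:R; in-air after throw: [b2@9:R b4@11:R b1@12:L b3@13:R]
Beat 8 (L): throw ball5 h=2 -> lands@10:L; in-air after throw: [b2@9:R b5@10:L b4@11:R b1@12:L b3@13:R]
Beat 9 (R): throw ball2 h=9 -> lands@18:L; in-air after throw: [b5@10:L b4@11:R b1@12:L b3@13:R b2@18:L]
Beat 10 (L): throw ball5 h=6 -> lands@16:L; in-air after throw: [b4@11:R b1@12:L b3@13:R b5@16:L b2@18:L]
Beat 11 (R): throw ball4 h=6 -> lands@17:R; in-air after throw: [b1@12:L b3@13:R b5@16:L b4@17:R b2@18:L]
Beat 12 (L): throw ball1 h=2 -> lands@14:L; in-air after throw: [b3@13:R b1@14:L b5@16:L b4@17:R b2@18:L]
Ball 1: thrown@0 h=6 -> first land @6; rethrown@6 h=6 -> second land @12

Answer: 6 12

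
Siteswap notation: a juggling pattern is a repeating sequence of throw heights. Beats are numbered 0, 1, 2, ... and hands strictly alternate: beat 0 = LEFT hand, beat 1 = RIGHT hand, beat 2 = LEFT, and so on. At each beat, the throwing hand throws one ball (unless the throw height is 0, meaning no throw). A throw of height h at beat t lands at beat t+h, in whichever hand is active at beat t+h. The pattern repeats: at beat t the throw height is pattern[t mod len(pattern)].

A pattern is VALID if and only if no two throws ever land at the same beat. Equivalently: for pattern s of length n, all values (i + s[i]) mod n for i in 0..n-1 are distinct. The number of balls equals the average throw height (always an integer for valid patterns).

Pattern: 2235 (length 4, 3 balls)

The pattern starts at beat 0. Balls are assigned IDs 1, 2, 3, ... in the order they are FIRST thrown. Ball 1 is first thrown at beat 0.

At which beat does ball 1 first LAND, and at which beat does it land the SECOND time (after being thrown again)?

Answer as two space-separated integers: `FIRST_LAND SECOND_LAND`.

Beat 0 (L): throw ball1 h=2 -> lands@2:L; in-air after throw: [b1@2:L]
Beat 1 (R): throw ball2 h=2 -> lands@3:R; in-air after throw: [b1@2:L b2@3:R]
Beat 2 (L): throw ball1 h=3 -> lands@5:R; in-air after throw: [b2@3:R b1@5:R]
Beat 3 (R): throw ball2 h=5 -> lands@8:L; in-air after throw: [b1@5:R b2@8:L]
Beat 4 (L): throw ball3 h=2 -> lands@6:L; in-air after throw: [b1@5:R b3@6:L b2@8:L]
Beat 5 (R): throw ball1 h=2 -> lands@7:R; in-air after throw: [b3@6:L b1@7:R b2@8:L]
Ball 1: thrown@0 h=2 -> first land @2; rethrown@2 h=3 -> second land @5

Answer: 2 5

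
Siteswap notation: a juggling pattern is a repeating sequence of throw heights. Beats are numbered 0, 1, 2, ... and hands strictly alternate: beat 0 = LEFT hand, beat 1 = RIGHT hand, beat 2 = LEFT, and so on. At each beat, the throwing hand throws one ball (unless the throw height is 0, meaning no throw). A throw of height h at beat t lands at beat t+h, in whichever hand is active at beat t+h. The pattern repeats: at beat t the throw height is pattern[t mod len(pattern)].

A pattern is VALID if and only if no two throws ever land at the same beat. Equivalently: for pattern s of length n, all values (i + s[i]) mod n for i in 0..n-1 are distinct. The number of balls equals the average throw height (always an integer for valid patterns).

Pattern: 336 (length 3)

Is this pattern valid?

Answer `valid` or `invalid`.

i=0: (i + s[i]) mod n = (0 + 3) mod 3 = 0
i=1: (i + s[i]) mod n = (1 + 3) mod 3 = 1
i=2: (i + s[i]) mod n = (2 + 6) mod 3 = 2
Residues: [0, 1, 2], distinct: True

Answer: valid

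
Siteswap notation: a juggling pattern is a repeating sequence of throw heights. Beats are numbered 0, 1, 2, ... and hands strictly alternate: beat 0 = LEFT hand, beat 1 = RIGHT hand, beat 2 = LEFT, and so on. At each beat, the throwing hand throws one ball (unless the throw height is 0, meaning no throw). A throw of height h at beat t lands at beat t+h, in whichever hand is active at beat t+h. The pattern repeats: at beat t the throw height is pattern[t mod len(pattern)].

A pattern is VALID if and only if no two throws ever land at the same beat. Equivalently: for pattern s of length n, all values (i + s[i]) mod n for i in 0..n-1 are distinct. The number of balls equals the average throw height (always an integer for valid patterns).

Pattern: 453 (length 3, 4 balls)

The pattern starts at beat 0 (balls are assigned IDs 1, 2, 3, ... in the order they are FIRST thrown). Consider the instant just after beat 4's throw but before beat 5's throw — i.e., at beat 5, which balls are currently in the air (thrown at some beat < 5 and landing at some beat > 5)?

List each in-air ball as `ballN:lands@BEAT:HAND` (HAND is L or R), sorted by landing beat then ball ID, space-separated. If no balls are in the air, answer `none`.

Beat 0 (L): throw ball1 h=4 -> lands@4:L; in-air after throw: [b1@4:L]
Beat 1 (R): throw ball2 h=5 -> lands@6:L; in-air after throw: [b1@4:L b2@6:L]
Beat 2 (L): throw ball3 h=3 -> lands@5:R; in-air after throw: [b1@4:L b3@5:R b2@6:L]
Beat 3 (R): throw ball4 h=4 -> lands@7:R; in-air after throw: [b1@4:L b3@5:R b2@6:L b4@7:R]
Beat 4 (L): throw ball1 h=5 -> lands@9:R; in-air after throw: [b3@5:R b2@6:L b4@7:R b1@9:R]
Beat 5 (R): throw ball3 h=3 -> lands@8:L; in-air after throw: [b2@6:L b4@7:R b3@8:L b1@9:R]

Answer: ball2:lands@6:L ball4:lands@7:R ball1:lands@9:R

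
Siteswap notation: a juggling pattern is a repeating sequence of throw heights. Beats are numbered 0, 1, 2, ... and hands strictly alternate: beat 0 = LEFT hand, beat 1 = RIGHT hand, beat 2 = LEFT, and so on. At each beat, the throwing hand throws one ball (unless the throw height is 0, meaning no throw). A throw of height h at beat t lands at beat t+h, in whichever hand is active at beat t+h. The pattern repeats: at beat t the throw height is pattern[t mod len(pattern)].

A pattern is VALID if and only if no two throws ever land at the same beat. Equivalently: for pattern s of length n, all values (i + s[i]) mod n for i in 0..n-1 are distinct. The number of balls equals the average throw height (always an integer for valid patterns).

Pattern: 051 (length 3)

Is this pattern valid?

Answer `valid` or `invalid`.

i=0: (i + s[i]) mod n = (0 + 0) mod 3 = 0
i=1: (i + s[i]) mod n = (1 + 5) mod 3 = 0
i=2: (i + s[i]) mod n = (2 + 1) mod 3 = 0
Residues: [0, 0, 0], distinct: False

Answer: invalid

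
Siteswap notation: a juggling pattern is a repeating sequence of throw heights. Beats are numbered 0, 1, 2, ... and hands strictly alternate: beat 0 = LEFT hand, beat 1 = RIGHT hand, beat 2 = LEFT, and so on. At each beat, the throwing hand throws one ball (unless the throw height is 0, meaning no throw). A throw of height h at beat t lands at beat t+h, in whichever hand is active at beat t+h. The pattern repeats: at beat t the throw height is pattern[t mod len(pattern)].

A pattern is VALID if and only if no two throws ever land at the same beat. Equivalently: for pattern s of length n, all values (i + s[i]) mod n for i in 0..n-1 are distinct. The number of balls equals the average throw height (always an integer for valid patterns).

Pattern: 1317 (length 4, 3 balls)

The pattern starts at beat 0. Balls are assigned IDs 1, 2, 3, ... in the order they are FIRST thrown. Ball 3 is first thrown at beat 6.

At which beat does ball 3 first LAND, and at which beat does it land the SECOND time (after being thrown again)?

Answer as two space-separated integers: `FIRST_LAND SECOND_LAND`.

Answer: 7 14

Derivation:
Beat 0 (L): throw ball1 h=1 -> lands@1:R; in-air after throw: [b1@1:R]
Beat 1 (R): throw ball1 h=3 -> lands@4:L; in-air after throw: [b1@4:L]
Beat 2 (L): throw ball2 h=1 -> lands@3:R; in-air after throw: [b2@3:R b1@4:L]
Beat 3 (R): throw ball2 h=7 -> lands@10:L; in-air after throw: [b1@4:L b2@10:L]
Beat 4 (L): throw ball1 h=1 -> lands@5:R; in-air after throw: [b1@5:R b2@10:L]
Beat 5 (R): throw ball1 h=3 -> lands@8:L; in-air after throw: [b1@8:L b2@10:L]
Beat 6 (L): throw ball3 h=1 -> lands@7:R; in-air after throw: [b3@7:R b1@8:L b2@10:L]
Beat 7 (R): throw ball3 h=7 -> lands@14:L; in-air after throw: [b1@8:L b2@10:L b3@14:L]
Beat 8 (L): throw ball1 h=1 -> lands@9:R; in-air after throw: [b1@9:R b2@10:L b3@14:L]
Beat 9 (R): throw ball1 h=3 -> lands@12:L; in-air after throw: [b2@10:L b1@12:L b3@14:L]
Beat 10 (L): throw ball2 h=1 -> lands@11:R; in-air after throw: [b2@11:R b1@12:L b3@14:L]
Beat 11 (R): throw ball2 h=7 -> lands@18:L; in-air after throw: [b1@12:L b3@14:L b2@18:L]
Beat 12 (L): throw ball1 h=1 -> lands@13:R; in-air after throw: [b1@13:R b3@14:L b2@18:L]
Beat 13 (R): throw ball1 h=3 -> lands@16:L; in-air after throw: [b3@14:L b1@16:L b2@18:L]
Beat 14 (L): throw ball3 h=1 -> lands@15:R; in-air after throw: [b3@15:R b1@16:L b2@18:L]
Ball 3: thrown@6 h=1 -> first land @7; rethrown@7 h=7 -> second land @14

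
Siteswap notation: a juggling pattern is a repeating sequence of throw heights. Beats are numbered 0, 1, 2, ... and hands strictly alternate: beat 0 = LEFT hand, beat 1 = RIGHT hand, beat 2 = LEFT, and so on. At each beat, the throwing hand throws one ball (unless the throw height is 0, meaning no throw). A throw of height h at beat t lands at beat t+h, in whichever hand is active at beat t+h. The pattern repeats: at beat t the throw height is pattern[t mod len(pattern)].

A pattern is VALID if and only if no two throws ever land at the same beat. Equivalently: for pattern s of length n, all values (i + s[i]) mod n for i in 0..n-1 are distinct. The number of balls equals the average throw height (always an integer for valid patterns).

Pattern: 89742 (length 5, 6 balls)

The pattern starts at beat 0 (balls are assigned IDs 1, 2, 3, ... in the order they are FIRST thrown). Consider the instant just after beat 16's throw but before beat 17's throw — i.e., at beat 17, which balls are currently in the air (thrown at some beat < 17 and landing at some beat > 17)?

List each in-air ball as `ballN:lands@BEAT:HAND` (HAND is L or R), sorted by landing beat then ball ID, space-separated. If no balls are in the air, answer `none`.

Answer: ball2:lands@18:L ball1:lands@19:R ball3:lands@20:L ball5:lands@23:R ball4:lands@25:R

Derivation:
Beat 0 (L): throw ball1 h=8 -> lands@8:L; in-air after throw: [b1@8:L]
Beat 1 (R): throw ball2 h=9 -> lands@10:L; in-air after throw: [b1@8:L b2@10:L]
Beat 2 (L): throw ball3 h=7 -> lands@9:R; in-air after throw: [b1@8:L b3@9:R b2@10:L]
Beat 3 (R): throw ball4 h=4 -> lands@7:R; in-air after throw: [b4@7:R b1@8:L b3@9:R b2@10:L]
Beat 4 (L): throw ball5 h=2 -> lands@6:L; in-air after throw: [b5@6:L b4@7:R b1@8:L b3@9:R b2@10:L]
Beat 5 (R): throw ball6 h=8 -> lands@13:R; in-air after throw: [b5@6:L b4@7:R b1@8:L b3@9:R b2@10:L b6@13:R]
Beat 6 (L): throw ball5 h=9 -> lands@15:R; in-air after throw: [b4@7:R b1@8:L b3@9:R b2@10:L b6@13:R b5@15:R]
Beat 7 (R): throw ball4 h=7 -> lands@14:L; in-air after throw: [b1@8:L b3@9:R b2@10:L b6@13:R b4@14:L b5@15:R]
Beat 8 (L): throw ball1 h=4 -> lands@12:L; in-air after throw: [b3@9:R b2@10:L b1@12:L b6@13:R b4@14:L b5@15:R]
Beat 9 (R): throw ball3 h=2 -> lands@11:R; in-air after throw: [b2@10:L b3@11:R b1@12:L b6@13:R b4@14:L b5@15:R]
Beat 10 (L): throw ball2 h=8 -> lands@18:L; in-air after throw: [b3@11:R b1@12:L b6@13:R b4@14:L b5@15:R b2@18:L]
Beat 11 (R): throw ball3 h=9 -> lands@20:L; in-air after throw: [b1@12:L b6@13:R b4@14:L b5@15:R b2@18:L b3@20:L]
Beat 12 (L): throw ball1 h=7 -> lands@19:R; in-air after throw: [b6@13:R b4@14:L b5@15:R b2@18:L b1@19:R b3@20:L]
Beat 13 (R): throw ball6 h=4 -> lands@17:R; in-air after throw: [b4@14:L b5@15:R b6@17:R b2@18:L b1@19:R b3@20:L]
Beat 14 (L): throw ball4 h=2 -> lands@16:L; in-air after throw: [b5@15:R b4@16:L b6@17:R b2@18:L b1@19:R b3@20:L]
Beat 15 (R): throw ball5 h=8 -> lands@23:R; in-air after throw: [b4@16:L b6@17:R b2@18:L b1@19:R b3@20:L b5@23:R]
Beat 16 (L): throw ball4 h=9 -> lands@25:R; in-air after throw: [b6@17:R b2@18:L b1@19:R b3@20:L b5@23:R b4@25:R]
Beat 17 (R): throw ball6 h=7 -> lands@24:L; in-air after throw: [b2@18:L b1@19:R b3@20:L b5@23:R b6@24:L b4@25:R]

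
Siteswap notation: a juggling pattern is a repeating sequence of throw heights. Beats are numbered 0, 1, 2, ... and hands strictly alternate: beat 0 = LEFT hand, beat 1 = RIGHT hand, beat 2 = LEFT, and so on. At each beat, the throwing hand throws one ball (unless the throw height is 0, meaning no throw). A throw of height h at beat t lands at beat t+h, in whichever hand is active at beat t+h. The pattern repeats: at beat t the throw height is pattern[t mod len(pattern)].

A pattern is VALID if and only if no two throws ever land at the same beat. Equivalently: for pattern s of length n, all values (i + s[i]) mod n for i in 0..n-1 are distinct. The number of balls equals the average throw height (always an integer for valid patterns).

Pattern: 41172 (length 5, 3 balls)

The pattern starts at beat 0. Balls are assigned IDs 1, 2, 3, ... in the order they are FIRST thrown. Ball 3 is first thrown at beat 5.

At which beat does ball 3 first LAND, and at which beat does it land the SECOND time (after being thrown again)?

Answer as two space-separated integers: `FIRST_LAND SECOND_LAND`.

Beat 0 (L): throw ball1 h=4 -> lands@4:L; in-air after throw: [b1@4:L]
Beat 1 (R): throw ball2 h=1 -> lands@2:L; in-air after throw: [b2@2:L b1@4:L]
Beat 2 (L): throw ball2 h=1 -> lands@3:R; in-air after throw: [b2@3:R b1@4:L]
Beat 3 (R): throw ball2 h=7 -> lands@10:L; in-air after throw: [b1@4:L b2@10:L]
Beat 4 (L): throw ball1 h=2 -> lands@6:L; in-air after throw: [b1@6:L b2@10:L]
Beat 5 (R): throw ball3 h=4 -> lands@9:R; in-air after throw: [b1@6:L b3@9:R b2@10:L]
Beat 6 (L): throw ball1 h=1 -> lands@7:R; in-air after throw: [b1@7:R b3@9:R b2@10:L]
Beat 7 (R): throw ball1 h=1 -> lands@8:L; in-air after throw: [b1@8:L b3@9:R b2@10:L]
Beat 8 (L): throw ball1 h=7 -> lands@15:R; in-air after throw: [b3@9:R b2@10:L b1@15:R]
Beat 9 (R): throw ball3 h=2 -> lands@11:R; in-air after throw: [b2@10:L b3@11:R b1@15:R]
Beat 10 (L): throw ball2 h=4 -> lands@14:L; in-air after throw: [b3@11:R b2@14:L b1@15:R]
Beat 11 (R): throw ball3 h=1 -> lands@12:L; in-air after throw: [b3@12:L b2@14:L b1@15:R]
Ball 3: thrown@5 h=4 -> first land @9; rethrown@9 h=2 -> second land @11

Answer: 9 11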